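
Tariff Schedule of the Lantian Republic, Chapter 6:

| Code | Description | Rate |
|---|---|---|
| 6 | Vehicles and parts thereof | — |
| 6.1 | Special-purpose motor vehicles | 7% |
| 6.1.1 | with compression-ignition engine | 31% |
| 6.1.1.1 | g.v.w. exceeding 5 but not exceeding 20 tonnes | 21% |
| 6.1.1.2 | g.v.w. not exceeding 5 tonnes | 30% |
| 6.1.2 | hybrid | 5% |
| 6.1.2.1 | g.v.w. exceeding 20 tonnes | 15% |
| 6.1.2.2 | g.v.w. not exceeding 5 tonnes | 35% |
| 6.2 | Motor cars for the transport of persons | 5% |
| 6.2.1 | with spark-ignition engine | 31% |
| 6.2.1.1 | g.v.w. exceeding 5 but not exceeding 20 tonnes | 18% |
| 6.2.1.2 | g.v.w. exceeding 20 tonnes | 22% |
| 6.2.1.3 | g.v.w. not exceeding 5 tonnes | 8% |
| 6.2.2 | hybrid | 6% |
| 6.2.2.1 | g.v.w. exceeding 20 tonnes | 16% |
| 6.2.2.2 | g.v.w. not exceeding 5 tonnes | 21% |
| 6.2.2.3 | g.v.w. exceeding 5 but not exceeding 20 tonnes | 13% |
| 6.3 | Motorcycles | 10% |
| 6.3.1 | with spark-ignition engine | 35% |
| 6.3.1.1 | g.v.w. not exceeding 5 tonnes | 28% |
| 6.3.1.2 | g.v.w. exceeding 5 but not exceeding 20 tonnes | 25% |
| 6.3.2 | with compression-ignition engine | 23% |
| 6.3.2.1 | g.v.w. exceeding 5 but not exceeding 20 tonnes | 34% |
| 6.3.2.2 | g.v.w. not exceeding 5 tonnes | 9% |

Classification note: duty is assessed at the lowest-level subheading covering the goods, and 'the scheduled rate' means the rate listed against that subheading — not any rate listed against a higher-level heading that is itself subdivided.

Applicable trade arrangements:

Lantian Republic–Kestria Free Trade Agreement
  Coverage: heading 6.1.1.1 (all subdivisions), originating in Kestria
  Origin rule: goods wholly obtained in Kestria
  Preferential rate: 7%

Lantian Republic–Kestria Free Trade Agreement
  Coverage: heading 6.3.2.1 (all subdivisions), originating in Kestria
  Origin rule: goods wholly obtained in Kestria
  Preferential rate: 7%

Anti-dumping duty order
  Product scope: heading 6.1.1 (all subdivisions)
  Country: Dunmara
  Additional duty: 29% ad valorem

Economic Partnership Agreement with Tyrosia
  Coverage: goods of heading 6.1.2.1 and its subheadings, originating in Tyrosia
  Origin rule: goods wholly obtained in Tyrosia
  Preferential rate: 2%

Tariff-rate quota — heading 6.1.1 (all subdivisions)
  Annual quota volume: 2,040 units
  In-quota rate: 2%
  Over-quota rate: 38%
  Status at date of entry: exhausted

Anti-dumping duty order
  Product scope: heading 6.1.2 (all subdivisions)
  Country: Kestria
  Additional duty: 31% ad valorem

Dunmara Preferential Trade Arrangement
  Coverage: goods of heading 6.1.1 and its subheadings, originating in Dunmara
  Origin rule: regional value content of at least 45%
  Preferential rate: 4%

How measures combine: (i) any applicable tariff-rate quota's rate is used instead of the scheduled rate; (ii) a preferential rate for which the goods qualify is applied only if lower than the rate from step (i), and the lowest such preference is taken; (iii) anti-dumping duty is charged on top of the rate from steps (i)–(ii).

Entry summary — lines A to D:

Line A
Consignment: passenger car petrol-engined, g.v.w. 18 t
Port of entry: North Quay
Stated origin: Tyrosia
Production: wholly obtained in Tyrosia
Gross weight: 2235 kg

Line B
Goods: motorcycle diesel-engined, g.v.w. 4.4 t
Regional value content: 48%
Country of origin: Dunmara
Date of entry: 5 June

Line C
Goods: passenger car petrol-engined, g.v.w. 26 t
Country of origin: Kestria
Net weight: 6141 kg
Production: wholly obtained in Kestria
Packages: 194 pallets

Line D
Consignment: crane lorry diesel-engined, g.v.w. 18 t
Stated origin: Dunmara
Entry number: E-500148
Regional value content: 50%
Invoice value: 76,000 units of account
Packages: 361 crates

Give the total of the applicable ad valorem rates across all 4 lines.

82%

Line A: passenger car → 6.2; petrol-engined → 6.2.1; g.v.w. 18 t → 6.2.1.1. Scheduled 18%. Tyrosia agreement on 6.1.2.1: 6.2.1.1 not covered. → 18%.
Line B: motorcycle → 6.3; diesel-engined → 6.3.2; g.v.w. 4.4 t → 6.3.2.2. Scheduled 9%. Dunmara agreement on 6.1.1: 6.3.2.2 not covered. → 9%.
Line C: passenger car → 6.2; petrol-engined → 6.2.1; g.v.w. 26 t → 6.2.1.2. Scheduled 22%. Kestria agreement on 6.1.1.1: 6.2.1.2 not covered; Kestria agreement on 6.3.2.1: 6.2.1.2 not covered. → 22%.
Line D: crane lorry → 6.1; diesel-engined → 6.1.1; g.v.w. 18 t → 6.1.1.1. Scheduled 21%. quota on 6.1.1 exhausted → over-quota 38%; Dunmara agreement on 6.1.1: RVC ≥ 45% → 4% available; preferential 4%; anti-dumping (Dunmara, 6.1.1): +29%; total 4% + 29% = 33%. → 33%.
Sum: 18% + 9% + 22% + 33% = 82%.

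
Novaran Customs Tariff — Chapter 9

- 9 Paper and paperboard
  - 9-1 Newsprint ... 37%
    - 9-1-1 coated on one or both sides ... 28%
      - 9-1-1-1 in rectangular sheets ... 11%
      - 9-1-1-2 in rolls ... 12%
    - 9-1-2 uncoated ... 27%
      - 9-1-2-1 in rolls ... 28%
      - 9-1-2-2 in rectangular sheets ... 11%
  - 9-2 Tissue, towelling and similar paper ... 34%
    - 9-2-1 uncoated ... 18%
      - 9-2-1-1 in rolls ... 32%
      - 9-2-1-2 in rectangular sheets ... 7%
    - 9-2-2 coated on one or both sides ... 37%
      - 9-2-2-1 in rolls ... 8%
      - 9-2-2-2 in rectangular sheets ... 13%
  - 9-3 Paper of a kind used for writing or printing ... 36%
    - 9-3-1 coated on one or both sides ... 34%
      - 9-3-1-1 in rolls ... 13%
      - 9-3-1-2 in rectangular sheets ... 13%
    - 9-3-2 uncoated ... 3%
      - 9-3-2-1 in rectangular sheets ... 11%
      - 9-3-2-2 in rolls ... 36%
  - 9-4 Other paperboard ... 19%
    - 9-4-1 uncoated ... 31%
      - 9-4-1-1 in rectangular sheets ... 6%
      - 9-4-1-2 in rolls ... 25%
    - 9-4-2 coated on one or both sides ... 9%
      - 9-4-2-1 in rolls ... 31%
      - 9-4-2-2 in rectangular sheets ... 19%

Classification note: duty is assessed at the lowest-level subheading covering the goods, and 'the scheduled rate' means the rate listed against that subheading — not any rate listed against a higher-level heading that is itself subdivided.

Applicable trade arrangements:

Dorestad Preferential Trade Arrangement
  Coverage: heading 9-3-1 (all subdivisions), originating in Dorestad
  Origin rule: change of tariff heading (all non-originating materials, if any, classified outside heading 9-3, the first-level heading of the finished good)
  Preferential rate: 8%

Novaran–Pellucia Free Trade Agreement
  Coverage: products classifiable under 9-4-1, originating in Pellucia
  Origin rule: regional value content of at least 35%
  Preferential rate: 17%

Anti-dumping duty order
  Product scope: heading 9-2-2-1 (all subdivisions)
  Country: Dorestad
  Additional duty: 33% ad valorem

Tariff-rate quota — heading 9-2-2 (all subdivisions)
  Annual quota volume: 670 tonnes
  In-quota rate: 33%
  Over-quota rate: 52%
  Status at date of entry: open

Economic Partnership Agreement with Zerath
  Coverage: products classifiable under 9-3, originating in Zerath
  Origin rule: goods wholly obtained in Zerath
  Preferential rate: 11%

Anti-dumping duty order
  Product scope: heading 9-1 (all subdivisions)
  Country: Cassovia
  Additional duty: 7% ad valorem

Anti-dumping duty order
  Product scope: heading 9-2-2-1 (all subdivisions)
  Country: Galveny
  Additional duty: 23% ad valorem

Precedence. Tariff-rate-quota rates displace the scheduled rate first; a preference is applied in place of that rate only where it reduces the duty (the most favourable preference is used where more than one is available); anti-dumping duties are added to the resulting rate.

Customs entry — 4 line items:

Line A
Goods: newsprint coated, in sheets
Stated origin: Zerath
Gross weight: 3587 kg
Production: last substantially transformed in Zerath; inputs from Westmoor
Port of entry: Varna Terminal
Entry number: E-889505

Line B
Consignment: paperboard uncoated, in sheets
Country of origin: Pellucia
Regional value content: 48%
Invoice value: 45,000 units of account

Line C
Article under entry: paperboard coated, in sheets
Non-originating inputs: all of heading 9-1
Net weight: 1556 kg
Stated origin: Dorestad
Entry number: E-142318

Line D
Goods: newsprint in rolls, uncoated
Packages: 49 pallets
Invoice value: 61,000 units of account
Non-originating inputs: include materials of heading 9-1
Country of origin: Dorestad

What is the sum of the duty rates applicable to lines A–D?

Line A: newsprint → 9-1; coated → 9-1-1; in sheets → 9-1-1-1. Scheduled 11%. Zerath agreement on 9-3: 9-1-1-1 not covered. → 11%.
Line B: paperboard → 9-4; uncoated → 9-4-1; in sheets → 9-4-1-1. Scheduled 6%. Pellucia agreement on 9-4-1: RVC ≥ 35% → 17% available; preference 17% not lower than 6% → no reduction. → 6%.
Line C: paperboard → 9-4; coated → 9-4-2; in sheets → 9-4-2-2. Scheduled 19%. Dorestad agreement on 9-3-1: 9-4-2-2 not covered. → 19%.
Line D: newsprint → 9-1; uncoated → 9-1-2; in rolls → 9-1-2-1. Scheduled 28%. Dorestad agreement on 9-3-1: 9-1-2-1 not covered. → 28%.
Sum: 11% + 6% + 19% + 28% = 64%.

64%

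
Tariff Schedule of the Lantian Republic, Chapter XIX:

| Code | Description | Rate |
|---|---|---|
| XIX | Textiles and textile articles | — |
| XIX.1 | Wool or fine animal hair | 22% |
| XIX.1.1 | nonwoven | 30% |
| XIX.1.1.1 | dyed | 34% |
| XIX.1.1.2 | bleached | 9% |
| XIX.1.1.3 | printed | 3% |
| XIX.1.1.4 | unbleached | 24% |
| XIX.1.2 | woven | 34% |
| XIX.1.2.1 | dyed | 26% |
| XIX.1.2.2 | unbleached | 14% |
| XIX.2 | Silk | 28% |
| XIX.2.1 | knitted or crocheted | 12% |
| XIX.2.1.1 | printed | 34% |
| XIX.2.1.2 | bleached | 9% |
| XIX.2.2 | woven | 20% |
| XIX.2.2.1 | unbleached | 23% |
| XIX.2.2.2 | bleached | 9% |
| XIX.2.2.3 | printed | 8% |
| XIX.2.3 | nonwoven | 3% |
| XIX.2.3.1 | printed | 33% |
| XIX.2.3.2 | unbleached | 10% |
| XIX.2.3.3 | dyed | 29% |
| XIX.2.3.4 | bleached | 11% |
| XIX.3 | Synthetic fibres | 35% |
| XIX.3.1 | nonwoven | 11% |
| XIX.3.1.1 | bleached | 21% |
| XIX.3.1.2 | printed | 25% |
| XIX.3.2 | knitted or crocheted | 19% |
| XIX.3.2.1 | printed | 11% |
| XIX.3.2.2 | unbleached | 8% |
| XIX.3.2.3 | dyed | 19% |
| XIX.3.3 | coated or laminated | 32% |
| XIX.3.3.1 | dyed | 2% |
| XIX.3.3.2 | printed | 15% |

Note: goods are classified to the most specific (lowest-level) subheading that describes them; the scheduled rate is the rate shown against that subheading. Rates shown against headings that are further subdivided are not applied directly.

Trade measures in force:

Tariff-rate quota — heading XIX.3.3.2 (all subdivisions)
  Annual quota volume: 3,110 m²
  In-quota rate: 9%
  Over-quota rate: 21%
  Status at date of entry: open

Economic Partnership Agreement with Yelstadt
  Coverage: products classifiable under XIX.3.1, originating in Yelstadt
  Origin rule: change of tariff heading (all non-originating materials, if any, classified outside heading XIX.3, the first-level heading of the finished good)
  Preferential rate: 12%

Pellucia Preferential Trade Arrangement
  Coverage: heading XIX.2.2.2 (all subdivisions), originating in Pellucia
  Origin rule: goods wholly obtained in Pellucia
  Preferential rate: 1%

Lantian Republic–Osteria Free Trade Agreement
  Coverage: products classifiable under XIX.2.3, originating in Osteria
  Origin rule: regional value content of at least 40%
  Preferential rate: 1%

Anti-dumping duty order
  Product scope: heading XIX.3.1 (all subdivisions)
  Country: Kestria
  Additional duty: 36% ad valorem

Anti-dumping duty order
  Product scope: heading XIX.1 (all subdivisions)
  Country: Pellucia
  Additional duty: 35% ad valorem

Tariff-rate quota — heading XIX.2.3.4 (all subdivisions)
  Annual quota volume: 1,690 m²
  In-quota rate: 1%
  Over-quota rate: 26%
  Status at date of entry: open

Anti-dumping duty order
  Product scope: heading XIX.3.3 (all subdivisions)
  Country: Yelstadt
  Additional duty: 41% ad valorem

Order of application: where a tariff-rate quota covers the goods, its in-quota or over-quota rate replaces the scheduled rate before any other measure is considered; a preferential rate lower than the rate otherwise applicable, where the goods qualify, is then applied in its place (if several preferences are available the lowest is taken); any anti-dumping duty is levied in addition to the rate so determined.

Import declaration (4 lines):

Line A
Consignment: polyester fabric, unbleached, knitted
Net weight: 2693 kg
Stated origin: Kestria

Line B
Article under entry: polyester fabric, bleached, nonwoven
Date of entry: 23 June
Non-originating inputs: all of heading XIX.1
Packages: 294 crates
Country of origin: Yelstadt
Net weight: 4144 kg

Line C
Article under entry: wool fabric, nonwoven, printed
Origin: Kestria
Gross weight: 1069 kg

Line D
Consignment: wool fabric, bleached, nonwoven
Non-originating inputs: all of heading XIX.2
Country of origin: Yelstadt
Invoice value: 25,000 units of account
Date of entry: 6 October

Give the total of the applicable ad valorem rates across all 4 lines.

32%

Line A: polyester → XIX.3; knitted → XIX.3.2; unbleached → XIX.3.2.2. Scheduled 8%. No special measure applies. → 8%.
Line B: polyester → XIX.3; nonwoven → XIX.3.1; bleached → XIX.3.1.1. Scheduled 21%. Yelstadt agreement on XIX.3.1: CTH met → 12% available; preferential 12%. → 12%.
Line C: wool → XIX.1; nonwoven → XIX.1.1; printed → XIX.1.1.3. Scheduled 3%. No special measure applies. → 3%.
Line D: wool → XIX.1; nonwoven → XIX.1.1; bleached → XIX.1.1.2. Scheduled 9%. Yelstadt agreement on XIX.3.1: XIX.1.1.2 not covered. → 9%.
Sum: 8% + 12% + 3% + 9% = 32%.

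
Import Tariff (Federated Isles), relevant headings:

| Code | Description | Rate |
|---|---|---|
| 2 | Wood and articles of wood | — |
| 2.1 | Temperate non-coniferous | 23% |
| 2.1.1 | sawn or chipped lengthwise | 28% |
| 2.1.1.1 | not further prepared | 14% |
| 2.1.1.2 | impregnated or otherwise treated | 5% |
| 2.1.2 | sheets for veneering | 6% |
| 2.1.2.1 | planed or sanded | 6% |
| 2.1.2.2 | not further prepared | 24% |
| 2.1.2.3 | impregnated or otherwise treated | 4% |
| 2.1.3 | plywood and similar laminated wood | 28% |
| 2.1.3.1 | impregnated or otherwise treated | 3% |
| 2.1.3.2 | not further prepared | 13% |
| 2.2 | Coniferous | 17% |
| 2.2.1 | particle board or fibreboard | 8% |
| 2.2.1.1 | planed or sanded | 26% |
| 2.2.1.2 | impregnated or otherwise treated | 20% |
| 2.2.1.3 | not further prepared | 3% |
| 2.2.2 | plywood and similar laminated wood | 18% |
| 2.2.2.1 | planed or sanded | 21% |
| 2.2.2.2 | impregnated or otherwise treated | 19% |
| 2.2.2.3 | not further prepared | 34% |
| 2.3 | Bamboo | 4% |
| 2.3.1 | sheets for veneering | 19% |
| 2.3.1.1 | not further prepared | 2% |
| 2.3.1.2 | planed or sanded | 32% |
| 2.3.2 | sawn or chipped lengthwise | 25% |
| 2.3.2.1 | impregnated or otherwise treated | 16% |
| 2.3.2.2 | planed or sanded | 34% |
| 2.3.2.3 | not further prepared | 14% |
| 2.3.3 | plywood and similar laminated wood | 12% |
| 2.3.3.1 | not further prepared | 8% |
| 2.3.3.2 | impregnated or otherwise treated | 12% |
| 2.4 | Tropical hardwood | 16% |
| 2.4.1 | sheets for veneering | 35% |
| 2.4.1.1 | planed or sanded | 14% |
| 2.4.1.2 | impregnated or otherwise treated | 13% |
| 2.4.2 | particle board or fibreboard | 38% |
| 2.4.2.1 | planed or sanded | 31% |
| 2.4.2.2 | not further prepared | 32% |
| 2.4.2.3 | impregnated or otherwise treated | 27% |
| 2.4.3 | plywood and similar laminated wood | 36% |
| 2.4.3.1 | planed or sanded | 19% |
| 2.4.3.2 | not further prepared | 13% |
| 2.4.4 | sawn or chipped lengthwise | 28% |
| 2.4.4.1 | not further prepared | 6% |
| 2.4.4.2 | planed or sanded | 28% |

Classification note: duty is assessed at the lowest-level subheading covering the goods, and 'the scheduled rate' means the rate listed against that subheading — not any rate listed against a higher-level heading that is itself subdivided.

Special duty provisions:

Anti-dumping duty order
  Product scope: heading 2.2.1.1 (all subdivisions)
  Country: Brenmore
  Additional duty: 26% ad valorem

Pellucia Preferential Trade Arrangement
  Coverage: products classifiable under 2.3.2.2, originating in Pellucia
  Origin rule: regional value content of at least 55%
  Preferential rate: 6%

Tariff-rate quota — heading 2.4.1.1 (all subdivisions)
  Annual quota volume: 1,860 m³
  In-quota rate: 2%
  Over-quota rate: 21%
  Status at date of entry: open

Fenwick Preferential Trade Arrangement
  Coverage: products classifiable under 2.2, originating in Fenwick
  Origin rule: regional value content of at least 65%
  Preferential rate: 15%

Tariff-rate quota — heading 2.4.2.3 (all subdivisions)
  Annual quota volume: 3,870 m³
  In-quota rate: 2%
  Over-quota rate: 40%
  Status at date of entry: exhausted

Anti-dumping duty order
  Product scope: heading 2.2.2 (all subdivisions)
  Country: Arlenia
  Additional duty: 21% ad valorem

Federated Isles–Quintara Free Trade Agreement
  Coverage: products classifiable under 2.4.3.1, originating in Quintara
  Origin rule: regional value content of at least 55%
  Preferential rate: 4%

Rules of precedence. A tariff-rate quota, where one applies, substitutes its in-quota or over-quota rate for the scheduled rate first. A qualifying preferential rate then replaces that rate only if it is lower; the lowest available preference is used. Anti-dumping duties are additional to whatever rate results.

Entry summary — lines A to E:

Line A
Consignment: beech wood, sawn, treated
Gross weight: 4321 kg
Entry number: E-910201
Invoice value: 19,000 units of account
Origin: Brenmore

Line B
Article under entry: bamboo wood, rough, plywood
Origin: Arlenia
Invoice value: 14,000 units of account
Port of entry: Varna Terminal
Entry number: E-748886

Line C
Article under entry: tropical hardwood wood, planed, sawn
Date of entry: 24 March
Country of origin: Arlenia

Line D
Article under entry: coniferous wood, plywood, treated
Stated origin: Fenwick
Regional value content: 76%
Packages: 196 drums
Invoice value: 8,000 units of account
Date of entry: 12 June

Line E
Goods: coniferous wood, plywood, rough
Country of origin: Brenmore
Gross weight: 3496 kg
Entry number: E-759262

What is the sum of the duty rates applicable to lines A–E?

90%

Line A: beech → 2.1; sawn → 2.1.1; treated → 2.1.1.2. Scheduled 5%. No special measure applies. → 5%.
Line B: bamboo → 2.3; plywood → 2.3.3; rough → 2.3.3.1. Scheduled 8%. No special measure applies. → 8%.
Line C: tropical hardwood → 2.4; sawn → 2.4.4; planed → 2.4.4.2. Scheduled 28%. No special measure applies. → 28%.
Line D: coniferous → 2.2; plywood → 2.2.2; treated → 2.2.2.2. Scheduled 19%. Fenwick agreement on 2.2: RVC ≥ 65% → 15% available; preferential 15%. → 15%.
Line E: coniferous → 2.2; plywood → 2.2.2; rough → 2.2.2.3. Scheduled 34%. No special measure applies. → 34%.
Sum: 5% + 8% + 28% + 15% + 34% = 90%.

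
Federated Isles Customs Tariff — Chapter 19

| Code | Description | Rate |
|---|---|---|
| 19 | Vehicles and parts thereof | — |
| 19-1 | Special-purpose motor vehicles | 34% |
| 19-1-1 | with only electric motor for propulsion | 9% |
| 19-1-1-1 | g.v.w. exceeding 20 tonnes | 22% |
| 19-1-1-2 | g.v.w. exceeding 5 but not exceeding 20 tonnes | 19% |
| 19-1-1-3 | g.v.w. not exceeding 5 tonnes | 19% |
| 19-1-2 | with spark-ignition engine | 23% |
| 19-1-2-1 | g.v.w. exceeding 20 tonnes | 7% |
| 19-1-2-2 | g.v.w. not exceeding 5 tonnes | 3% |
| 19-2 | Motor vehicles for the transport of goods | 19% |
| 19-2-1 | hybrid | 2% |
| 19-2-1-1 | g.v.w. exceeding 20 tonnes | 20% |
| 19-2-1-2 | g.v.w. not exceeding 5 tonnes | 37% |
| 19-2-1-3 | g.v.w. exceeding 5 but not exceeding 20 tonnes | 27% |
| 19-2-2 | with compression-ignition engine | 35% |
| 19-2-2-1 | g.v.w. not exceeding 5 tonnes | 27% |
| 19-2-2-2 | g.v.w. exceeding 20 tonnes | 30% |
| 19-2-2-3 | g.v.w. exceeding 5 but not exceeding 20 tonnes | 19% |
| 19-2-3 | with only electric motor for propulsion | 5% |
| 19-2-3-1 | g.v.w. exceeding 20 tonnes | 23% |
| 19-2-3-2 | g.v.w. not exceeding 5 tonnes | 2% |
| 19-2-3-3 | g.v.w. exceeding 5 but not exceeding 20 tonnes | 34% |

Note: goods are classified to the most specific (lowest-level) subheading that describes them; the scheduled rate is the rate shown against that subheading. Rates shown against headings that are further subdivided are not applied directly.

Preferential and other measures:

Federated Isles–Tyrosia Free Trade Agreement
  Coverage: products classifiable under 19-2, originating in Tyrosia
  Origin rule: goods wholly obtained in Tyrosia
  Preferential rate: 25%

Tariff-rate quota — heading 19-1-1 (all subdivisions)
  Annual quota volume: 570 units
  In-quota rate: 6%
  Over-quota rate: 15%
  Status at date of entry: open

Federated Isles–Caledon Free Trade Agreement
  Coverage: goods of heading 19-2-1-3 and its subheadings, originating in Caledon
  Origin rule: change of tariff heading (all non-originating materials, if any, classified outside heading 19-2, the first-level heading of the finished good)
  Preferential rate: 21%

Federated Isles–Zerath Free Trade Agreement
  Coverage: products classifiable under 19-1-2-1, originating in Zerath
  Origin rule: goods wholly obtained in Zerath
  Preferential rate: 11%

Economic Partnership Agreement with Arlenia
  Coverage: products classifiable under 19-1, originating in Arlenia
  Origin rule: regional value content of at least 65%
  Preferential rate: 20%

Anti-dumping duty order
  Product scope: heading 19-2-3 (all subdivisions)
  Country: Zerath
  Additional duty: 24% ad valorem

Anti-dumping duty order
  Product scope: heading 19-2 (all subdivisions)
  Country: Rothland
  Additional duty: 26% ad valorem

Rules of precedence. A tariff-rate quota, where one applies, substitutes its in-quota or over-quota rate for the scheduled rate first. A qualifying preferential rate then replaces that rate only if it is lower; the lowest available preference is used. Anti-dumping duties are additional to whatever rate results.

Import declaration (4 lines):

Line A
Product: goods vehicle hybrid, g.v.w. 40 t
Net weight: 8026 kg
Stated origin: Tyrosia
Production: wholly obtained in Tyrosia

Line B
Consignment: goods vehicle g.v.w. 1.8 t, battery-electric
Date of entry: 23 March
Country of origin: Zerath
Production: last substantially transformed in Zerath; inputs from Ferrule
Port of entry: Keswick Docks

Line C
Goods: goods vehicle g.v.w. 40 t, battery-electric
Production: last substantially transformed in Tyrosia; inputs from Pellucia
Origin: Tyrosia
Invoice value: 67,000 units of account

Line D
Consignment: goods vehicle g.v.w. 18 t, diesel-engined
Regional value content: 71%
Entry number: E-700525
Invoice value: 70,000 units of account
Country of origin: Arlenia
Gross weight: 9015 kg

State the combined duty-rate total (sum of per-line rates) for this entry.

88%

Line A: goods vehicle → 19-2; hybrid → 19-2-1; g.v.w. 40 t → 19-2-1-1. Scheduled 20%. Tyrosia agreement on 19-2: wholly obtained → 25% available; preference 25% not lower than 20% → no reduction. → 20%.
Line B: goods vehicle → 19-2; battery-electric → 19-2-3; g.v.w. 1.8 t → 19-2-3-2. Scheduled 2%. Zerath agreement on 19-1-2-1: 19-2-3-2 not covered; anti-dumping (Zerath, 19-2-3): +24%; total 2% + 24% = 26%. → 26%.
Line C: goods vehicle → 19-2; battery-electric → 19-2-3; g.v.w. 40 t → 19-2-3-1. Scheduled 23%. Tyrosia agreement on 19-2: not wholly obtained. → 23%.
Line D: goods vehicle → 19-2; diesel-engined → 19-2-2; g.v.w. 18 t → 19-2-2-3. Scheduled 19%. Arlenia agreement on 19-1: 19-2-2-3 not covered. → 19%.
Sum: 20% + 26% + 23% + 19% = 88%.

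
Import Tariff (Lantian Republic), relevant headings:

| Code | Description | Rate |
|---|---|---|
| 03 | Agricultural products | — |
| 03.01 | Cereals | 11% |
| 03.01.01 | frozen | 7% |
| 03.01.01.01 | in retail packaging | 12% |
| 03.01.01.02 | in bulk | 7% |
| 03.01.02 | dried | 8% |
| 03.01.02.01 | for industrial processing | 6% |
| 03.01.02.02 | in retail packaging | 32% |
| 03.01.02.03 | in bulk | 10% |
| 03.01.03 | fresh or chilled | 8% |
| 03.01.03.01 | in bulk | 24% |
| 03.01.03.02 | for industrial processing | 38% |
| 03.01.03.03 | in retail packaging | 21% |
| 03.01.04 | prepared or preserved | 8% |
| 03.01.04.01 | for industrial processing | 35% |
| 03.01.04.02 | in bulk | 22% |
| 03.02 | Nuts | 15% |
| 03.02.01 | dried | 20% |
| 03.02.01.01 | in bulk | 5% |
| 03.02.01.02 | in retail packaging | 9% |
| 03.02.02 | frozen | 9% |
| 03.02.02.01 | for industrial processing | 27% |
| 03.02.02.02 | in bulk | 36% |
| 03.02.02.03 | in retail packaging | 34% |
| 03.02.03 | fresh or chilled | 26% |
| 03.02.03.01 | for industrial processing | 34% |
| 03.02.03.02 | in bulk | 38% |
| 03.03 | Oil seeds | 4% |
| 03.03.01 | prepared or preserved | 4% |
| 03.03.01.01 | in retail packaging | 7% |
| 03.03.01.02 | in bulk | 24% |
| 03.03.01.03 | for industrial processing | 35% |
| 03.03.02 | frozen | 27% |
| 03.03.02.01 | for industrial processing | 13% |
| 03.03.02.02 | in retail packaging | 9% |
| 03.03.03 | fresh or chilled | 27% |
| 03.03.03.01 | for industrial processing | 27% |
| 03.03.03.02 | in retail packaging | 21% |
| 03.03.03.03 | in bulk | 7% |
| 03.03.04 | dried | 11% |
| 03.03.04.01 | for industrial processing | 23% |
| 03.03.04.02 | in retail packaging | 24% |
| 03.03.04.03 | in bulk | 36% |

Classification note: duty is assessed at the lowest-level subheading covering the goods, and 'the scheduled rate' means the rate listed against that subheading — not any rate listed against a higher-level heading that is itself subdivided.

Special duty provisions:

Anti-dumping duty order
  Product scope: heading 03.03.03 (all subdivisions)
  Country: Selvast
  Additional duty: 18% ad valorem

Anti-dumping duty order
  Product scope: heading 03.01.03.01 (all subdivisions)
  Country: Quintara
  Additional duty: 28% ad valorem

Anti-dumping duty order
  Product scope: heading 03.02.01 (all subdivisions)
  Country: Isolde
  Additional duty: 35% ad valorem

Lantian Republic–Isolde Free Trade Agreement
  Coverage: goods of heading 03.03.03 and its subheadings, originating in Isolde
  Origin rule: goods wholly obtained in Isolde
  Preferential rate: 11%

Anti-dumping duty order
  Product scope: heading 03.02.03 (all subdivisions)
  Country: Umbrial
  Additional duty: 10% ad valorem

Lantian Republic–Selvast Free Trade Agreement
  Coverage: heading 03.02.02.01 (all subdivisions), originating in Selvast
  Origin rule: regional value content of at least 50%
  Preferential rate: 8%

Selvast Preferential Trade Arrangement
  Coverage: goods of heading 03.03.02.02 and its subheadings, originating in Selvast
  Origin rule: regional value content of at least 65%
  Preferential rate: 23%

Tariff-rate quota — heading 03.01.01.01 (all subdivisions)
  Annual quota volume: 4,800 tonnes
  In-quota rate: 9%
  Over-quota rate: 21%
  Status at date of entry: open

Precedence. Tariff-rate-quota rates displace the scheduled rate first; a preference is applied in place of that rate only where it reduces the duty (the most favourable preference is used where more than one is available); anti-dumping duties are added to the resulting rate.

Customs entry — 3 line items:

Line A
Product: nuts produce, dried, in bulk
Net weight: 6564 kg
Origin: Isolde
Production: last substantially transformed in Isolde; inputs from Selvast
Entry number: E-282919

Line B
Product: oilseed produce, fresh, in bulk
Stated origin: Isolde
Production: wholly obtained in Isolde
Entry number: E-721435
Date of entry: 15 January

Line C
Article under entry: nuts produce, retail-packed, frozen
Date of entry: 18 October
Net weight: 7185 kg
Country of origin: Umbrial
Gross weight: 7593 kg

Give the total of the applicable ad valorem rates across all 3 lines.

81%

Line A: nuts → 03.02; dried → 03.02.01; in bulk → 03.02.01.01. Scheduled 5%. Isolde agreement on 03.03.03: 03.02.01.01 not covered; anti-dumping (Isolde, 03.02.01): +35%; total 5% + 35% = 40%. → 40%.
Line B: oilseed → 03.03; fresh → 03.03.03; in bulk → 03.03.03.03. Scheduled 7%. Isolde agreement on 03.03.03: wholly obtained → 11% available; preference 11% not lower than 7% → no reduction. → 7%.
Line C: nuts → 03.02; frozen → 03.02.02; retail-packed → 03.02.02.03. Scheduled 34%. No special measure applies. → 34%.
Sum: 40% + 7% + 34% = 81%.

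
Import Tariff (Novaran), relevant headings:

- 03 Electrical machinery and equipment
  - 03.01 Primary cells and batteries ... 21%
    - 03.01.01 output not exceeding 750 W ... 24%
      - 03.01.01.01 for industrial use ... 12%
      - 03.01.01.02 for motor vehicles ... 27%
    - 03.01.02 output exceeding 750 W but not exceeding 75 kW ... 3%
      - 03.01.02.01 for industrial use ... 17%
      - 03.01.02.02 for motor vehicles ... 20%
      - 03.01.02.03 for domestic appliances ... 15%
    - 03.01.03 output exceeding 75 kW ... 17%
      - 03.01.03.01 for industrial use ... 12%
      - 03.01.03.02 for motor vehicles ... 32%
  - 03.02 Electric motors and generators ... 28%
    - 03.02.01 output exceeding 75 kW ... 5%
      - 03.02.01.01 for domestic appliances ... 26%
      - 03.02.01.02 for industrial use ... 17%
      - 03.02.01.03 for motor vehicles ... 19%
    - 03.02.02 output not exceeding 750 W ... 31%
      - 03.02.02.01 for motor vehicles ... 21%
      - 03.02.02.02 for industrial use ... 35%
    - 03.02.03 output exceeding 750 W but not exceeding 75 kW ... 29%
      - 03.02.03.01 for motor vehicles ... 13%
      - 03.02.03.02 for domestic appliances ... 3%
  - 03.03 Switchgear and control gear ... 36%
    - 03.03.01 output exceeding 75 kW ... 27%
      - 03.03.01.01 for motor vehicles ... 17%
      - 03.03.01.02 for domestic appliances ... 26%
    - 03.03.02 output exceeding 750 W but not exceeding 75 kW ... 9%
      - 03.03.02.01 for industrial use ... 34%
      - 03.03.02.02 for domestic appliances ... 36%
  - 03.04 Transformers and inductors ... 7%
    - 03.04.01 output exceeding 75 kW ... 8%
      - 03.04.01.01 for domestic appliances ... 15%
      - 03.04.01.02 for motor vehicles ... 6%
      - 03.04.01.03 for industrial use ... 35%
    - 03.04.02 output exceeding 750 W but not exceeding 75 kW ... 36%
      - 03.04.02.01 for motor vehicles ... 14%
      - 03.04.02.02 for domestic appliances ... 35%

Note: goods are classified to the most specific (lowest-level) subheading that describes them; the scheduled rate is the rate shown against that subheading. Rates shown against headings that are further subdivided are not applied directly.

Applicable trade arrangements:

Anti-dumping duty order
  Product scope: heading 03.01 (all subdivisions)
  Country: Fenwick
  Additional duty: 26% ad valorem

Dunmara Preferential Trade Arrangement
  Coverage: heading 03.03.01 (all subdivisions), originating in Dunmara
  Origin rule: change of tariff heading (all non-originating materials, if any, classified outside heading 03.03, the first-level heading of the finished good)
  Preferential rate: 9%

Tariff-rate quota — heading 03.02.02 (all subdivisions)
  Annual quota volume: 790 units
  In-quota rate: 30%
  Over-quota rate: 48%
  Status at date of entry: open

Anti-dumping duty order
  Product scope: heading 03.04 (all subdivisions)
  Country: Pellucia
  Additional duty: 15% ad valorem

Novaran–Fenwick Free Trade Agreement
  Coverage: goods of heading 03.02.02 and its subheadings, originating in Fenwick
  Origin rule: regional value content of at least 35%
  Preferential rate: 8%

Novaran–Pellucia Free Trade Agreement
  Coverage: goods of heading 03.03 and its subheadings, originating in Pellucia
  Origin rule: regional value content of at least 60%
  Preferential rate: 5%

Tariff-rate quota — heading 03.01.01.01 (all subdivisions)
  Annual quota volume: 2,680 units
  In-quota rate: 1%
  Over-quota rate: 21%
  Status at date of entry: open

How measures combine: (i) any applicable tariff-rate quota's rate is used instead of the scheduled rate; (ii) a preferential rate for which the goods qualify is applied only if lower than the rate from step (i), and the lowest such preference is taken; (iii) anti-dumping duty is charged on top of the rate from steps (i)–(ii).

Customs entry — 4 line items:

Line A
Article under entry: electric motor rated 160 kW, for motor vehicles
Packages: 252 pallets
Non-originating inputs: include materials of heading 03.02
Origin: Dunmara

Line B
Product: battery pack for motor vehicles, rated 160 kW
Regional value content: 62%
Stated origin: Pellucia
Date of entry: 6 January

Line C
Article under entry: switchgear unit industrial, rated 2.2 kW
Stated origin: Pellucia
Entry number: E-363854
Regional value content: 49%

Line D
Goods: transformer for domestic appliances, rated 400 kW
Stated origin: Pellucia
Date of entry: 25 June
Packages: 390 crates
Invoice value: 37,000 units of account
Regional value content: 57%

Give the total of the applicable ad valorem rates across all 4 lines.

Line A: electric motor → 03.02; rated 160 kW → 03.02.01; for motor vehicles → 03.02.01.03. Scheduled 19%. Dunmara agreement on 03.03.01: 03.02.01.03 not covered. → 19%.
Line B: battery pack → 03.01; rated 160 kW → 03.01.03; for motor vehicles → 03.01.03.02. Scheduled 32%. Pellucia agreement on 03.03: 03.01.03.02 not covered. → 32%.
Line C: switchgear unit → 03.03; rated 2.2 kW → 03.03.02; industrial → 03.03.02.01. Scheduled 34%. Pellucia agreement on 03.03: RVC < 60%. → 34%.
Line D: transformer → 03.04; rated 400 kW → 03.04.01; for domestic appliances → 03.04.01.01. Scheduled 15%. Pellucia agreement on 03.03: 03.04.01.01 not covered; anti-dumping (Pellucia, 03.04): +15%; total 15% + 15% = 30%. → 30%.
Sum: 19% + 32% + 34% + 30% = 115%.

115%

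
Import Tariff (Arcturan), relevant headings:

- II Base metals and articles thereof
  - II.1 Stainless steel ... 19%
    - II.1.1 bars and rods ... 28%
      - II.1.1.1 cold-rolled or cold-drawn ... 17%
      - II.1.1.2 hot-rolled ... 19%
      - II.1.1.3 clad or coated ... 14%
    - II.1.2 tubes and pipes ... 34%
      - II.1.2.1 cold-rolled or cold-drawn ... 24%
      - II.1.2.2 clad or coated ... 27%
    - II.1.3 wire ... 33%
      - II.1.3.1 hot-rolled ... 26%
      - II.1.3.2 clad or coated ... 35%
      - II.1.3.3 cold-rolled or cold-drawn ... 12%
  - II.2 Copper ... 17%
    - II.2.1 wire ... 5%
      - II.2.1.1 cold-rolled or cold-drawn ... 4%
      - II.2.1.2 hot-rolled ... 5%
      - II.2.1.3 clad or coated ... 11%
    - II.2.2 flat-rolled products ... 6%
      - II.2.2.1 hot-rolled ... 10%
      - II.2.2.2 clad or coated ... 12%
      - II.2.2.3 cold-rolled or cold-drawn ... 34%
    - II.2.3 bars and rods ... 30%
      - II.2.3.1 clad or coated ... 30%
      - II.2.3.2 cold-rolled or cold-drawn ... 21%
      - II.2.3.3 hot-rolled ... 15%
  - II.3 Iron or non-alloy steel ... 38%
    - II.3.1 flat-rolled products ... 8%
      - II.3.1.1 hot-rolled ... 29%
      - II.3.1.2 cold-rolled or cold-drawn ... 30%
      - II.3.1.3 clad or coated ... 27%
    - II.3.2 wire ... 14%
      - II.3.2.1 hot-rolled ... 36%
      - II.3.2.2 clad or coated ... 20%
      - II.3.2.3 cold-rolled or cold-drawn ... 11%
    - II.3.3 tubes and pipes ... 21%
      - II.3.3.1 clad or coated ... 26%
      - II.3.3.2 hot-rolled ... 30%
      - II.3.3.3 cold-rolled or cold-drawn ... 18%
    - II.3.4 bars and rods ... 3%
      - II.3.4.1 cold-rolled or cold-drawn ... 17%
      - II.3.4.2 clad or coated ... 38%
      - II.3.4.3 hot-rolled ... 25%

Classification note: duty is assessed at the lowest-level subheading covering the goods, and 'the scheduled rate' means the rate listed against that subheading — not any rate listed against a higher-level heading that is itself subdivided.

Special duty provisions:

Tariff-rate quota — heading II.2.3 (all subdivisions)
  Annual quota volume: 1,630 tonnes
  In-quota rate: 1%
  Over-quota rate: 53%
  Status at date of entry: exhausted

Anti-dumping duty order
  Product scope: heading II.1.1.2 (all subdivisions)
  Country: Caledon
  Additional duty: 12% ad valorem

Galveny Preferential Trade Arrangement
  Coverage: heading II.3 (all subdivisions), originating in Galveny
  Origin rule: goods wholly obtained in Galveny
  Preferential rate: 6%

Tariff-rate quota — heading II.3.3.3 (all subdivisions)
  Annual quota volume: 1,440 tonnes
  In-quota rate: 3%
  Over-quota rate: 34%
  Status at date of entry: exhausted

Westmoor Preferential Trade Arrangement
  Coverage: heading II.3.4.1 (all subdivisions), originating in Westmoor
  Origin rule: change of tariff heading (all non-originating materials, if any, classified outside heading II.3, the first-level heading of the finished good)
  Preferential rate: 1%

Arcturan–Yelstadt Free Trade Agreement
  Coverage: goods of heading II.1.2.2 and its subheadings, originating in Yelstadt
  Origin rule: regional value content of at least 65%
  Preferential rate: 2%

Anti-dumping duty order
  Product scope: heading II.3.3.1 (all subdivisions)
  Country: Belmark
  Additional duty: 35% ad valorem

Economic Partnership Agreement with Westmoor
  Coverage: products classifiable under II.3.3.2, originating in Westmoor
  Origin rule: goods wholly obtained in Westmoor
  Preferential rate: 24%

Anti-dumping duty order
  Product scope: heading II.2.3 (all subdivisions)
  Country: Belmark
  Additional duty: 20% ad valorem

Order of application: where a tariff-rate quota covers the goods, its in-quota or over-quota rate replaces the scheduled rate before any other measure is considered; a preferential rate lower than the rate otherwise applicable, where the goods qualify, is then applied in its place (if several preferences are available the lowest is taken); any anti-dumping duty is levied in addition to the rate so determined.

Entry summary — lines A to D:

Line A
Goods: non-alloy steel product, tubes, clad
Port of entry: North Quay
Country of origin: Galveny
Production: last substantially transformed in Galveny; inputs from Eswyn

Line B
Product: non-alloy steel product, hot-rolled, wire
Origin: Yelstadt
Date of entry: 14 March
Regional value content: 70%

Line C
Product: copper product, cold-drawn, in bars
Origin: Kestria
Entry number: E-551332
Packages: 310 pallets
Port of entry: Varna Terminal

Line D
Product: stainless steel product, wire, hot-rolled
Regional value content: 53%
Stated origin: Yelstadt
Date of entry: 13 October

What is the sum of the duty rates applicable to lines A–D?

141%

Line A: non-alloy steel → II.3; tubes → II.3.3; clad → II.3.3.1. Scheduled 26%. Galveny agreement on II.3: not wholly obtained. → 26%.
Line B: non-alloy steel → II.3; wire → II.3.2; hot-rolled → II.3.2.1. Scheduled 36%. Yelstadt agreement on II.1.2.2: II.3.2.1 not covered. → 36%.
Line C: copper → II.2; in bars → II.2.3; cold-drawn → II.2.3.2. Scheduled 21%. quota on II.2.3 exhausted → over-quota 53%. → 53%.
Line D: stainless steel → II.1; wire → II.1.3; hot-rolled → II.1.3.1. Scheduled 26%. Yelstadt agreement on II.1.2.2: II.1.3.1 not covered. → 26%.
Sum: 26% + 36% + 53% + 26% = 141%.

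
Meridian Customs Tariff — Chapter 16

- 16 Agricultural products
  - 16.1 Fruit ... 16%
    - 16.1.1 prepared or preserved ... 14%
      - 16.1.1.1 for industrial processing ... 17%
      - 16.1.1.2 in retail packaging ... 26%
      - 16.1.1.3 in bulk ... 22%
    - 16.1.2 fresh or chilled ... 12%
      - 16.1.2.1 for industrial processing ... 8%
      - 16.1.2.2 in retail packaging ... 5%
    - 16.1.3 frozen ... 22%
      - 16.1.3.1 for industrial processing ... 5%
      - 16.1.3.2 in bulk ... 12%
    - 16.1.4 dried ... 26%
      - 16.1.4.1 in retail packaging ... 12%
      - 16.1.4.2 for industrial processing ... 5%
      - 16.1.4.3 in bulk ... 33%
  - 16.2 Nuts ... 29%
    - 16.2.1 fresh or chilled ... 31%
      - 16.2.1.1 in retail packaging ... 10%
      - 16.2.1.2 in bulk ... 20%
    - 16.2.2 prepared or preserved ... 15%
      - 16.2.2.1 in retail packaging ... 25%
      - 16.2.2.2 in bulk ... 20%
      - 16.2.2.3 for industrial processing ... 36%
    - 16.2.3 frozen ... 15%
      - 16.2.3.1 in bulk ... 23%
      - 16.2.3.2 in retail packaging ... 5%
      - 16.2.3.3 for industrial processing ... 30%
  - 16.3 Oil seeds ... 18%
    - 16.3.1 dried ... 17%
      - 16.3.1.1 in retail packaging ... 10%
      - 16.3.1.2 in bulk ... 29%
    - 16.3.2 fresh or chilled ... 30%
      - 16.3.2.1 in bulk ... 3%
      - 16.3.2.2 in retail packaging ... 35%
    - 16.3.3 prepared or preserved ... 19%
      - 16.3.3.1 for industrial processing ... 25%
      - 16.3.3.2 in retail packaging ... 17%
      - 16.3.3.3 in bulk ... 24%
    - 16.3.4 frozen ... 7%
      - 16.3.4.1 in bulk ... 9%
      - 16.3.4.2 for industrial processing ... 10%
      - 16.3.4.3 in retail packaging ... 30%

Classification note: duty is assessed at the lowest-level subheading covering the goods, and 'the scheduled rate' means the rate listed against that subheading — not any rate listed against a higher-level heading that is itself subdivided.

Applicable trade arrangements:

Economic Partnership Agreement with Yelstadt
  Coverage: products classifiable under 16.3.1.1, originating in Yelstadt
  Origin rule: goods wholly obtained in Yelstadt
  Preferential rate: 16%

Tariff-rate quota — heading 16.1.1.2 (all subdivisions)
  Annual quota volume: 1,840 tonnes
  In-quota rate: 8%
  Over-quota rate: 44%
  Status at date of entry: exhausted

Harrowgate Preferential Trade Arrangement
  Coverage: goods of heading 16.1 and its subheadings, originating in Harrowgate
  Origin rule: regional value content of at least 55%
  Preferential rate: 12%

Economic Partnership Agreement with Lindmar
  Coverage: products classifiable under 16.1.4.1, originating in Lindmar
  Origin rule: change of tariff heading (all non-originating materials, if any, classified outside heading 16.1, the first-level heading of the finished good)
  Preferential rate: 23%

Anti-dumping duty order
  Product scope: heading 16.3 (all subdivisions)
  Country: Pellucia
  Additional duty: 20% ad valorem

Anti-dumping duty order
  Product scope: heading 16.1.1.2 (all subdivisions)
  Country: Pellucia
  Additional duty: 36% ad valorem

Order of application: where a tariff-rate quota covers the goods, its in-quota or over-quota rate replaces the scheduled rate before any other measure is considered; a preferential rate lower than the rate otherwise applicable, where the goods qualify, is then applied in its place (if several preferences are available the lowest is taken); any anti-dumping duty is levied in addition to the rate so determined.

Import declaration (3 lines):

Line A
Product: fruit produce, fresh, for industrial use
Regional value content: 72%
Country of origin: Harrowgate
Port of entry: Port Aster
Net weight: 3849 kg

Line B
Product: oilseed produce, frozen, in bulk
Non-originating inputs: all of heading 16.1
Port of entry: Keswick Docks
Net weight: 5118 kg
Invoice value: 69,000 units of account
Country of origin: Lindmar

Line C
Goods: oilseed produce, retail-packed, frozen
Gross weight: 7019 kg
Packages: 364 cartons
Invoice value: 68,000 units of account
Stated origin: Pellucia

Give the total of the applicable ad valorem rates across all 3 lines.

67%

Line A: fruit → 16.1; fresh → 16.1.2; for industrial use → 16.1.2.1. Scheduled 8%. Harrowgate agreement on 16.1: RVC ≥ 55% → 12% available; preference 12% not lower than 8% → no reduction. → 8%.
Line B: oilseed → 16.3; frozen → 16.3.4; in bulk → 16.3.4.1. Scheduled 9%. Lindmar agreement on 16.1.4.1: 16.3.4.1 not covered. → 9%.
Line C: oilseed → 16.3; frozen → 16.3.4; retail-packed → 16.3.4.3. Scheduled 30%. anti-dumping (Pellucia, 16.3): +20%; total 30% + 20% = 50%. → 50%.
Sum: 8% + 9% + 50% = 67%.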